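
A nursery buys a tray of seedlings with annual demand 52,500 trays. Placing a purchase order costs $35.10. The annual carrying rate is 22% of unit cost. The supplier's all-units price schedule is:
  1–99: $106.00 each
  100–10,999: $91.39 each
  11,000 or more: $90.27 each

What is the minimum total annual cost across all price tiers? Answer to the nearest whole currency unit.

TC* ≈ $4,806,583

Holding cost per unit per year at price C is H = 0.22·C.
For each price level, check whether its EOQ is feasible; otherwise the best quantity at that price is the breakpoint.
Tier 1 ($106.00): EOQ = 397.5 exceeds tier's upper bound 99, so this tier is dominated.
EOQ at $91.39 = 428.1 (feasible in tier 2): TC = 52,500×$91.39 + (52,500/428.1)×35.1 + (428.1/2)×0.22×$91.39 = $4,806,583.13.
EOQ at $90.27 = 430.8 < 11000, so use break Q=11000: TC = 52,500×$90.27 + (52,500/11000.0)×35.1 + (11000.0/2)×0.22×$90.27 = $4,848,569.22.
Lowest total cost among the candidates is at Q = 428.1.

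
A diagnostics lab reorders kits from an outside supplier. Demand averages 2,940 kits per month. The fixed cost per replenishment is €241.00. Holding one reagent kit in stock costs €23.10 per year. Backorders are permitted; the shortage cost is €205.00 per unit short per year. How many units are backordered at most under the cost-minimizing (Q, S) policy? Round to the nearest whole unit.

S* ≈ 92 kits

Annual demand D = 2,940 × 12 = 35,280.
With planned backorders, Q* = √(2DS/H) · √((H+B)/B).
√(2DS/H) = √(2 × 35,280 × 241 / 23.1) = 857.989.
√((H+B)/B) = √((23.1+205)/205) = 1.0548.
Q* ≈ 905.039.
S* = Q* · H/(H+B) = 905.039 × 23.1/228.1 ≈ 91.655.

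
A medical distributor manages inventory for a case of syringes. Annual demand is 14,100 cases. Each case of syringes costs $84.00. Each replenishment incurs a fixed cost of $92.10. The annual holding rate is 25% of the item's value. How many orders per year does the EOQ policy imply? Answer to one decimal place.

N ≈ 40.1 orders per year

Holding cost H = 0.25 × $84.00 = $21.0000 per unit per year.
Q* = √(2DS/H) = √(2 × 14,100 × 92.1 / 21) ≈ 351.68.
Orders per year = D / Q* = 14,100 / 351.68 ≈ 40.094.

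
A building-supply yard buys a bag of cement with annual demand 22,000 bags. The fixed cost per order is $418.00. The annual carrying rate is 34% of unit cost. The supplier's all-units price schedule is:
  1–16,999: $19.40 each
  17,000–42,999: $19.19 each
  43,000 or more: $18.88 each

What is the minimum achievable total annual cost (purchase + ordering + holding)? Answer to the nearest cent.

TC* ≈ $437,814.25

Holding cost per unit per year at price C is H = 0.34·C.
For each price level, check whether its EOQ is feasible; otherwise the best quantity at that price is the breakpoint.
EOQ at $19.40 = 1669.8 (feasible in tier 1): TC = 22,000×$19.40 + (22,000/1669.8)×418 + (1669.8/2)×0.34×$19.40 = $437,814.25.
EOQ at $19.19 = 1678.9 < 17000, so use break Q=17000: TC = 22,000×$19.19 + (22,000/17000.0)×418 + (17000.0/2)×0.34×$19.19 = $478,180.04.
EOQ at $18.88 = 1692.7 < 43000, so use break Q=43000: TC = 22,000×$18.88 + (22,000/43000.0)×418 + (43000.0/2)×0.34×$18.88 = $553,586.66.
Lowest total cost among the candidates is at Q = 1669.8.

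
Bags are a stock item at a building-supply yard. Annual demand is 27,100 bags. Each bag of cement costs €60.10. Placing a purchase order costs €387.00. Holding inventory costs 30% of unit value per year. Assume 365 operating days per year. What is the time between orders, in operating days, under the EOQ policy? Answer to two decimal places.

T ≈ 14.53 days

Holding cost H = 0.30 × €60.10 = €18.0300 per unit per year.
Q* = √(2DS/H) = √(2 × 27,100 × 387 / 18.03) ≈ 1078.59.
Cycle time = Q*/D × 365 = 1078.59 / 27,100 × 365 ≈ 14.527 days.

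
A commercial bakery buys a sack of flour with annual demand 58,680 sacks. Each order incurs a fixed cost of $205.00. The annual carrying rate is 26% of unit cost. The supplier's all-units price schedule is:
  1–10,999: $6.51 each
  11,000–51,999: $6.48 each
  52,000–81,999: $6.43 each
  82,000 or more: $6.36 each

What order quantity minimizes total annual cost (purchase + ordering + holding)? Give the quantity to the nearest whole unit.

Q* ≈ 3,770 sacks

Holding cost per unit per year at price C is H = 0.26·C.
Candidates are each tier's EOQ (if it falls in that tier) and each price-break quantity.
EOQ at $6.51 = 3770.2 (feasible in tier 1): TC = 58,680×$6.51 + (58,680/3770.2)×205 + (3770.2/2)×0.26×$6.51 = $388,388.17.
EOQ at $6.48 = 3778.9 < 11000, so use break Q=11000: TC = 58,680×$6.48 + (58,680/11000.0)×205 + (11000.0/2)×0.26×$6.48 = $390,606.38.
EOQ at $6.43 = 3793.5 < 52000, so use break Q=52000: TC = 58,680×$6.43 + (58,680/52000.0)×205 + (52000.0/2)×0.26×$6.43 = $421,010.53.
EOQ at $6.36 = 3814.4 < 82000, so use break Q=82000: TC = 58,680×$6.36 + (58,680/82000.0)×205 + (82000.0/2)×0.26×$6.36 = $441,149.10.
Lowest total cost is $388,388.17 at Q = 3770.2.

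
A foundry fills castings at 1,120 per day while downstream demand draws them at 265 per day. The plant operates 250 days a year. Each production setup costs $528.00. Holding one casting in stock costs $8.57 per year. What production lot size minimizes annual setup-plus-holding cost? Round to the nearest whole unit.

Annual demand D = 265 × 250 = 66,250.
Production build-up factor (1 − d/p) = 1 − 265/1,120 = 0.7634.
Q* = √(2DS / (H(1 − d/p))) = √(2 × 66,250 × 528 / (8.57 × 0.7634)).
= √(69,960,000 / 6.5423) ≈ 3270.096.

Q* ≈ 3,270 castings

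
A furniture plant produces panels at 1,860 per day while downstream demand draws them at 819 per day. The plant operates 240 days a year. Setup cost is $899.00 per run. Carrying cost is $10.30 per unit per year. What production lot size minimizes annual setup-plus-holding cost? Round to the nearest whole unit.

Annual demand D = 819 × 240 = 196,560.
Production build-up factor (1 − d/p) = 1 − 819/1,860 = 0.5597.
Q* = √(2DS / (H(1 − d/p))) = √(2 × 196,560 × 899 / (10.3 × 0.5597)).
= √(353,414,880 / 5.7647) ≈ 7829.876.

Q* ≈ 7,830 panels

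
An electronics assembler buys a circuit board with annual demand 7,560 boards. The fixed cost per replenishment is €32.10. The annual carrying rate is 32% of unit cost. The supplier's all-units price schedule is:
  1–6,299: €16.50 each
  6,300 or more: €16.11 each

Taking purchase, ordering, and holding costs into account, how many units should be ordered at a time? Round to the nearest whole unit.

Q* ≈ 303 boards

Holding cost per unit per year at price C is H = 0.32·C.
For each price level, check whether its EOQ is feasible; otherwise the best quantity at that price is the breakpoint.
EOQ at €16.50 = 303.2 (feasible in tier 1): TC = 7,560×€16.50 + (7,560/303.2)×32.1 + (303.2/2)×0.32×€16.50 = €126,340.83.
EOQ at €16.11 = 306.8 < 6300, so use break Q=6300: TC = 7,560×€16.11 + (7,560/6300.0)×32.1 + (6300.0/2)×0.32×€16.11 = €138,069.00.
Lowest total cost is €126,340.83 at Q = 303.2.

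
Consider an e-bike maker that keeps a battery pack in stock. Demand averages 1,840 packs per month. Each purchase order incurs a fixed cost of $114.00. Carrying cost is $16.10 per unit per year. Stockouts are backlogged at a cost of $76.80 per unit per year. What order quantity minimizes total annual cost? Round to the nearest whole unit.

Q* ≈ 615 packs

Annual demand D = 1,840 × 12 = 22,080.
With planned backorders, Q* = √(2DS/H) · √((H+B)/B).
√(2DS/H) = √(2 × 22,080 × 114 / 16.1) = 559.183.
√((H+B)/B) = √((16.1+76.8)/76.8) = 1.0998.
Q* ≈ 615.009.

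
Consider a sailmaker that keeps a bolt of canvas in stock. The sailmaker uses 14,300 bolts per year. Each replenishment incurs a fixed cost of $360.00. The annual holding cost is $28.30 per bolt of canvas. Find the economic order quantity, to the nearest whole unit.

Q* ≈ 603 bolts

EOQ = √(2DS / H) = √(2 × 14,300 × 360 / 28.3).
= √(10,296,000 / 28.3) = √363,816.2544 ≈ 603.172.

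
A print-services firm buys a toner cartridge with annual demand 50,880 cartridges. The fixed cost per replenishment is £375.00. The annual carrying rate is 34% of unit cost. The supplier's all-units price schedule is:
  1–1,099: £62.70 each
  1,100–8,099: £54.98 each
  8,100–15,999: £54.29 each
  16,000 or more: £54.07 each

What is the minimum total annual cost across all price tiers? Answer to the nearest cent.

TC* ≈ £2,824,090.69

Holding cost per unit per year at price C is H = 0.34·C.
For each price level, check whether its EOQ is feasible; otherwise the best quantity at that price is the breakpoint.
Tier 1 (£62.70): EOQ = 1337.9 exceeds tier's upper bound 1099, so this tier is dominated.
EOQ at £54.98 = 1428.8 (feasible in tier 2): TC = 50,880×£54.98 + (50,880/1428.8)×375 + (1428.8/2)×0.34×£54.98 = £2,824,090.69.
EOQ at £54.29 = 1437.8 < 8100, so use break Q=8100: TC = 50,880×£54.29 + (50,880/8100.0)×375 + (8100.0/2)×0.34×£54.29 = £2,839,388.09.
EOQ at £54.07 = 1440.7 < 16000, so use break Q=16000: TC = 50,880×£54.07 + (50,880/16000.0)×375 + (16000.0/2)×0.34×£54.07 = £2,899,344.50.
Lowest total cost among the candidates is at Q = 1428.8.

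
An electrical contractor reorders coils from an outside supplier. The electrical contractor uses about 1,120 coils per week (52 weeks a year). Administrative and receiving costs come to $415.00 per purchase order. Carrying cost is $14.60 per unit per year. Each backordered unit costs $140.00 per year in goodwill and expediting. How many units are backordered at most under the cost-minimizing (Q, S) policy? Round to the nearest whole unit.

Annual demand D = 1,120 × 52 = 58,240.
With planned backorders, Q* = √(2DS/H) · √((H+B)/B).
√(2DS/H) = √(2 × 58,240 × 415 / 14.6) = 1819.589.
√((H+B)/B) = √((14.6+140)/140) = 1.0508.
Q* ≈ 1912.115.
S* = Q* · H/(H+B) = 1912.115 × 14.6/154.6 ≈ 180.575.

S* ≈ 181 coils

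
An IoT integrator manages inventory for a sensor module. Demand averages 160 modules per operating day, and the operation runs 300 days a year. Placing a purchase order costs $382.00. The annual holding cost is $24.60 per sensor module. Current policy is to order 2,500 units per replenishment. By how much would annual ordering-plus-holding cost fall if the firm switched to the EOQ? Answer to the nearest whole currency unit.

Extra cost ≈ $8,049 per year

Annual demand D = 160 × 300 = 48,000.
EOQ = √(2DS/H) = √(2 × 48,000 × 382 / 24.6) ≈ 1220.96.
Cost at Q* = (D/Q*)S + (Q*/2)H = √(2DSH) ≈ $30,035.50.
Cost at Q = 2,500: (48,000/2,500)×382 + (2,500/2)×24.6 = $7,334.40 + $30,750.00 = $38,084.40.
Excess = $38,084.40 − $30,035.50 = $8,048.90.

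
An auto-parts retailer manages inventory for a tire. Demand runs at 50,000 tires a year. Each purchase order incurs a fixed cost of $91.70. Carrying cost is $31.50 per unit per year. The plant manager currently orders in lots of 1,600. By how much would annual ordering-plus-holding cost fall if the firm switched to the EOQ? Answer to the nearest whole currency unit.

Extra cost ≈ $11,070 per year

EOQ = √(2DS/H) = √(2 × 50,000 × 91.7 / 31.5) ≈ 539.55.
Cost at Q* = (D/Q*)S + (Q*/2)H = √(2DSH) ≈ $16,995.73.
Cost at Q = 1,600: (50,000/1,600)×91.7 + (1,600/2)×31.5 = $2,865.62 + $25,200.00 = $28,065.62.
Excess = $28,065.62 − $16,995.73 = $11,069.89.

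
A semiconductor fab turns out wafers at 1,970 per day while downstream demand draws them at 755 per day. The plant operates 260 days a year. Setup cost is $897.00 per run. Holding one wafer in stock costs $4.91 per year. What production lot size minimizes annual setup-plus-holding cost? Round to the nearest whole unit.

Q* ≈ 10,784 wafers

Annual demand D = 755 × 260 = 196,300.
Production build-up factor (1 − d/p) = 1 − 755/1,970 = 0.6168.
Q* = √(2DS / (H(1 − d/p))) = √(2 × 196,300 × 897 / (4.91 × 0.6168)).
= √(352,162,200 / 3.0282) ≈ 10783.894.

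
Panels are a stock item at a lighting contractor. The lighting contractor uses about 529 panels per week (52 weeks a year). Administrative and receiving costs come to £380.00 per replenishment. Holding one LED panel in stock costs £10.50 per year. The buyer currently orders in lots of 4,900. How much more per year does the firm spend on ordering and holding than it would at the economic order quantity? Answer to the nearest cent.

Extra cost ≈ £13,042.27 per year

Annual demand D = 529 × 52 = 27,508.
EOQ = √(2DS/H) = √(2 × 27,508 × 380 / 10.5) ≈ 1411.05.
Cost at Q* = (D/Q*)S + (Q*/2)H = √(2DSH) ≈ £14,816.00.
Cost at Q = 4,900: (27,508/4,900)×380 + (4,900/2)×10.5 = £2,133.27 + £25,725.00 = £27,858.27.
Excess = £27,858.27 − £14,816.00 = £13,042.27.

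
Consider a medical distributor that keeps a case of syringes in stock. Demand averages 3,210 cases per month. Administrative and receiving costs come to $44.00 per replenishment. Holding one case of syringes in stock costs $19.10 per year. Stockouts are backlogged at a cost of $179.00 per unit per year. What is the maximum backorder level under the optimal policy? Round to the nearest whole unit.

S* ≈ 43 cases

Annual demand D = 3,210 × 12 = 38,520.
With planned backorders, Q* = √(2DS/H) · √((H+B)/B).
√(2DS/H) = √(2 × 38,520 × 44 / 19.1) = 421.277.
√((H+B)/B) = √((19.1+179)/179) = 1.0520.
Q* ≈ 443.183.
S* = Q* · H/(H+B) = 443.183 × 19.1/198.1 ≈ 42.730.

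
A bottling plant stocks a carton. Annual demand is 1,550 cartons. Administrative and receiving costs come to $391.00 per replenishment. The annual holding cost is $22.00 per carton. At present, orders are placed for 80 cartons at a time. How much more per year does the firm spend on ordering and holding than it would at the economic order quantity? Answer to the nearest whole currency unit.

EOQ = √(2DS/H) = √(2 × 1,550 × 391 / 22) ≈ 234.72.
Cost at Q* = (D/Q*)S + (Q*/2)H = √(2DSH) ≈ $5,163.93.
Cost at Q = 80: (1,550/80)×391 + (80/2)×22 = $7,575.62 + $880.00 = $8,455.62.
Excess = $8,455.62 − $5,163.93 = $3,291.69.

Extra cost ≈ $3,292 per year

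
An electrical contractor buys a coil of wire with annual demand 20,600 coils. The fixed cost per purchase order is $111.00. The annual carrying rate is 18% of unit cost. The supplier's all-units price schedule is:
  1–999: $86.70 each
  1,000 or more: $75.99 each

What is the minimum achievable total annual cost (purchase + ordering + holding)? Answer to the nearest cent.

TC* ≈ $1,574,519.70

Holding cost per unit per year at price C is H = 0.18·C.
Candidates are each tier's EOQ (if it falls in that tier) and each price-break quantity.
EOQ at $86.70 = 541.3 (feasible in tier 1): TC = 20,600×$86.70 + (20,600/541.3)×111 + (541.3/2)×0.18×$86.70 = $1,794,468.04.
EOQ at $75.99 = 578.2 < 1000, so use break Q=1000: TC = 20,600×$75.99 + (20,600/1000.0)×111 + (1000.0/2)×0.18×$75.99 = $1,574,519.70.
Lowest total cost among the candidates is at Q = 1000.0.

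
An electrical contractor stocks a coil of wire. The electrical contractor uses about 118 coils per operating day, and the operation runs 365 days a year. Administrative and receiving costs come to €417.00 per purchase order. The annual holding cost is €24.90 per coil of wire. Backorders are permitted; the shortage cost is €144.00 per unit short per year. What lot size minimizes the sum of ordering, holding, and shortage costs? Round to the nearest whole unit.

Q* ≈ 1,301 coils

Annual demand D = 118 × 365 = 43,070.
With planned backorders, Q* = √(2DS/H) · √((H+B)/B).
√(2DS/H) = √(2 × 43,070 × 417 / 24.9) = 1201.077.
√((H+B)/B) = √((24.9+144)/144) = 1.0830.
Q* ≈ 1300.782.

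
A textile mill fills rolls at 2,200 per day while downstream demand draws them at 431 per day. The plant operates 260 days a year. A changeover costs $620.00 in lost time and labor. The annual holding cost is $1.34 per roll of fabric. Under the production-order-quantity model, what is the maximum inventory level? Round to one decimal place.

Annual demand D = 431 × 260 = 112,060.
Production build-up factor (1 − d/p) = 1 − 431/2,200 = 0.8041.
Q* = √(2DS / (H(1 − d/p))) = √(2 × 112,060 × 620 / (1.34 × 0.8041)).
= √(138,954,400 / 1.0775) ≈ 11356.151.
Maximum inventory = Q*(1 − d/p) = 11356.151 × 0.8041 ≈ 9131.378.

I_max ≈ 9,131.4 rolls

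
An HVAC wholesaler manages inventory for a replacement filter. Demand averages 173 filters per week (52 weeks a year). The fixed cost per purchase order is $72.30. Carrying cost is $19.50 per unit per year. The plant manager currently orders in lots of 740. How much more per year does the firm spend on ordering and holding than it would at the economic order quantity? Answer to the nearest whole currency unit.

Annual demand D = 173 × 52 = 8,996.
EOQ = √(2DS/H) = √(2 × 8,996 × 72.3 / 19.5) ≈ 258.28.
Cost at Q* = (D/Q*)S + (Q*/2)H = √(2DSH) ≈ $5,036.47.
Cost at Q = 740: (8,996/740)×72.3 + (740/2)×19.5 = $878.93 + $7,215.00 = $8,093.93.
Excess = $8,093.93 − $5,036.47 = $3,057.46.

Extra cost ≈ $3,057 per year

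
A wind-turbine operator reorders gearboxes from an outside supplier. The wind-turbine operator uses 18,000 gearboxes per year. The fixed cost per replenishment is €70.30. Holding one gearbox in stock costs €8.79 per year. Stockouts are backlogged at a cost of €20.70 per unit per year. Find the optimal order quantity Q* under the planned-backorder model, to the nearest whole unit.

Q* ≈ 640 gearboxes

With planned backorders, Q* = √(2DS/H) · √((H+B)/B).
√(2DS/H) = √(2 × 18,000 × 70.3 / 8.79) = 536.580.
√((H+B)/B) = √((8.79+20.7)/20.7) = 1.1936.
Q* ≈ 640.452.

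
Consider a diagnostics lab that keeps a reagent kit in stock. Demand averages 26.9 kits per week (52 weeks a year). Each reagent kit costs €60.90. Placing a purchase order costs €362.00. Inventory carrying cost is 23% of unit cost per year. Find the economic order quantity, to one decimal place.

Q* ≈ 268.9 kits

Annual demand D = 26.9 × 52 = 1,398.8.
Holding cost H = 0.23 × €60.90 = €14.0070 per unit per year.
EOQ = √(2DS / H) = √(2 × 1,398.8 × 362 / 14.007).
= √(1,012,731.2 / 14.007) = √72,301.792 ≈ 268.890.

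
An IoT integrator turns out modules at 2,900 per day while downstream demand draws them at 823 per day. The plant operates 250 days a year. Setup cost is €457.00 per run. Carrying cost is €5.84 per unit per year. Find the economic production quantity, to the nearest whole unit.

Annual demand D = 823 × 250 = 205,750.
Production build-up factor (1 − d/p) = 1 − 823/2,900 = 0.7162.
Q* = √(2DS / (H(1 − d/p))) = √(2 × 205,750 × 457 / (5.84 × 0.7162)).
= √(188,055,500 / 4.1826) ≈ 6705.287.

Q* ≈ 6,705 modules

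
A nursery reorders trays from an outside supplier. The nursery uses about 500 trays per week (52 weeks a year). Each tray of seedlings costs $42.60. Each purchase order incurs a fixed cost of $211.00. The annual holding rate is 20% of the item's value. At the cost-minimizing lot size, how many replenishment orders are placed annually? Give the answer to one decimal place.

Annual demand D = 500 × 52 = 26,000.
Holding cost H = 0.20 × $42.60 = $8.5200 per unit per year.
Q* = √(2DS/H) = √(2 × 26,000 × 211 / 8.52) ≈ 1134.81.
Orders per year = D / Q* = 26,000 / 1134.81 ≈ 22.911.

N ≈ 22.9 orders per year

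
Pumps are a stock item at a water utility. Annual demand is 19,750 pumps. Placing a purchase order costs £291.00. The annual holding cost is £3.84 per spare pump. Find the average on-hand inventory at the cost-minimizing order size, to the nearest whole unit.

Average inventory ≈ 865 pumps

EOQ = √(2DS/H) = √(2 × 19,750 × 291 / 3.84) ≈ 1730.13.
Average inventory = Q*/2 ≈ 1730.13 / 2 = 865.066.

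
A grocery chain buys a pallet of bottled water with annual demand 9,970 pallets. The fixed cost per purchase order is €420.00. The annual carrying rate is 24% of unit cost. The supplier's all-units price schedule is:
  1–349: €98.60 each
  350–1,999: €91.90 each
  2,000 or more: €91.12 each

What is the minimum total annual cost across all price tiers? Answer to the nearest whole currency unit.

TC* ≈ €929,834

Holding cost per unit per year at price C is H = 0.24·C.
Evaluate total cost at each tier's feasible EOQ or, if the EOQ is below the tier, at the tier's minimum quantity.
Tier 1 (€98.60): EOQ = 594.9 exceeds tier's upper bound 349, so this tier is dominated.
EOQ at €91.90 = 616.2 (feasible in tier 2): TC = 9,970×€91.90 + (9,970/616.2)×420 + (616.2/2)×0.24×€91.90 = €929,833.97.
EOQ at €91.12 = 618.8 < 2000, so use break Q=2000: TC = 9,970×€91.12 + (9,970/2000.0)×420 + (2000.0/2)×0.24×€91.12 = €932,428.90.
Lowest total cost among the candidates is at Q = 616.2.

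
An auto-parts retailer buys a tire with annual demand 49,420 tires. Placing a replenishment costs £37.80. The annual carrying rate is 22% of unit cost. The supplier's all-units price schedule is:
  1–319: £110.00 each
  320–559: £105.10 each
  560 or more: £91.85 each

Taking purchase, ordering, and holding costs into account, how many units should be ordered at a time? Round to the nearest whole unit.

Holding cost per unit per year at price C is H = 0.22·C.
Evaluate total cost at each tier's feasible EOQ or, if the EOQ is below the tier, at the tier's minimum quantity.
Tier 1 (£110.00): EOQ = 392.9 exceeds tier's upper bound 319, so this tier is dominated.
EOQ at £105.10 = 402.0 (feasible in tier 2): TC = 49,420×£105.10 + (49,420/402.0)×37.8 + (402.0/2)×0.22×£105.10 = £5,203,336.48.
EOQ at £91.85 = 430.0 < 560, so use break Q=560: TC = 49,420×£91.85 + (49,420/560.0)×37.8 + (560.0/2)×0.22×£91.85 = £4,548,220.81.
Lowest total cost is £4,548,220.81 at Q = 560.0.

Q* ≈ 560 tires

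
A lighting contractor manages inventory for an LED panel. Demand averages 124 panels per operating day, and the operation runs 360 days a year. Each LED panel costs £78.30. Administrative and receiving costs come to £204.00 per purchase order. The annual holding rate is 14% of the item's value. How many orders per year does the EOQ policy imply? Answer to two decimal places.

N ≈ 34.63 orders per year

Annual demand D = 124 × 360 = 44,640.
Holding cost H = 0.14 × £78.30 = £10.9620 per unit per year.
The optimal lot size = √(2DS/H) = √(2 × 44,640 × 204 / 10.962) ≈ 1288.98.
Orders per year = D / Q* = 44,640 / 1288.98 ≈ 34.632.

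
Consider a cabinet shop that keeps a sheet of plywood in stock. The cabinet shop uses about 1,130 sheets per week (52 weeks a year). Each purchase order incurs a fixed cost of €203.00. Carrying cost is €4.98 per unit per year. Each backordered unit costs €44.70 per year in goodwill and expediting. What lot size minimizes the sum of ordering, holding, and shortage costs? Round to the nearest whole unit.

Q* ≈ 2,307 sheets

Annual demand D = 1,130 × 52 = 58,760.
With planned backorders, Q* = √(2DS/H) · √((H+B)/B).
√(2DS/H) = √(2 × 58,760 × 203 / 4.98) = 2188.715.
√((H+B)/B) = √((4.98+44.7)/44.7) = 1.0542.
Q* ≈ 2307.418.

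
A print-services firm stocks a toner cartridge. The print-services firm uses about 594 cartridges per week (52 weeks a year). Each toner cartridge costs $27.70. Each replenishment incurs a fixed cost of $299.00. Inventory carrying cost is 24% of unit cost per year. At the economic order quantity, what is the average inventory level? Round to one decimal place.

Annual demand D = 594 × 52 = 30,888.
Holding cost H = 0.24 × $27.70 = $6.6480 per unit per year.
Q* = √(2DS/H) = √(2 × 30,888 × 299 / 6.648) ≈ 1666.86.
Average inventory = Q*/2 ≈ 1666.86 / 2 = 833.432.

Average inventory ≈ 833.4 cartridges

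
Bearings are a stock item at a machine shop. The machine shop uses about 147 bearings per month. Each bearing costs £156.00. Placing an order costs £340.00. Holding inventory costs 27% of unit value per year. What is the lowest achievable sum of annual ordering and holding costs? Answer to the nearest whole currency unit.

TC* ≈ £7,108

Annual demand D = 147 × 12 = 1,764.
Holding cost H = 0.27 × £156.00 = £42.1200 per unit per year.
EOQ = √(2DS/H) = √(2 × 1,764 × 340 / 42.12) ≈ 168.76.
At Q*, ordering cost (D/Q*)S equals holding cost (Q*/2)H, each = √(DSH/2).
Minimum total = √(2DSH) = √(2 × 1,764 × 340 × 42.12) ≈ 7108.008.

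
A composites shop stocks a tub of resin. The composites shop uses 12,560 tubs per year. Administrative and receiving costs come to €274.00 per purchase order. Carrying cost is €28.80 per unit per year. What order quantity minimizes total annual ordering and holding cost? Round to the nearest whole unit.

Q* ≈ 489 tubs

EOQ = √(2DS / H) = √(2 × 12,560 × 274 / 28.8).
= √(6,882,880 / 28.8) = √238,988.8889 ≈ 488.865.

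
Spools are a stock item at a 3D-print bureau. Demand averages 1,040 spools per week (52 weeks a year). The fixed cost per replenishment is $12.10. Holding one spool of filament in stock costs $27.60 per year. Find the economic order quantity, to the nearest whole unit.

Annual demand D = 1,040 × 52 = 54,080.
EOQ = √(2DS / H) = √(2 × 54,080 × 12.1 / 27.6).
= √(1,308,736 / 27.6) = √47,417.971 ≈ 217.757.

Q* ≈ 218 spools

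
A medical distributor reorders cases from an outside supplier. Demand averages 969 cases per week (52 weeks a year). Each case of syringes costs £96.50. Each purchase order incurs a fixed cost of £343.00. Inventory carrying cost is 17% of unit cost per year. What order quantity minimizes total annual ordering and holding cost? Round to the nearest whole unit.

Annual demand D = 969 × 52 = 50,388.
Holding cost H = 0.17 × £96.50 = £16.4050 per unit per year.
EOQ = √(2DS / H) = √(2 × 50,388 × 343 / 16.405).
= √(34,566,168 / 16.405) = √2,107,050.7772 ≈ 1451.568.

Q* ≈ 1,452 cases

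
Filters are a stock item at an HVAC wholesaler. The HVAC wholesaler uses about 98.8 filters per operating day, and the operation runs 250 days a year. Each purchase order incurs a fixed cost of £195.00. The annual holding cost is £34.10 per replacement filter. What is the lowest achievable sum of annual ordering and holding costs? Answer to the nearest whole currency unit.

TC* ≈ £18,124

Annual demand D = 98.8 × 250 = 24,700.
EOQ = √(2DS/H) = √(2 × 24,700 × 195 / 34.1) ≈ 531.50.
At the optimum the two cost components are equal, so total cost = 2·(Q*/2)H = Q*·H.
Minimum total = √(2DSH) = √(2 × 24,700 × 195 × 34.1) ≈ 18124.163.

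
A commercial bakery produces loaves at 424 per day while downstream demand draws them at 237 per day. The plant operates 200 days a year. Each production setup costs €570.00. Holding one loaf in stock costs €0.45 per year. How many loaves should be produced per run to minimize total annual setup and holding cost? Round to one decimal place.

Q* ≈ 16,500.5 loaves

Annual demand D = 237 × 200 = 47,400.
Production build-up factor (1 − d/p) = 1 − 237/424 = 0.4410.
Q* = √(2DS / (H(1 − d/p))) = √(2 × 47,400 × 570 / (0.45 × 0.4410)).
= √(54,036,000 / 0.1985) ≈ 16500.514.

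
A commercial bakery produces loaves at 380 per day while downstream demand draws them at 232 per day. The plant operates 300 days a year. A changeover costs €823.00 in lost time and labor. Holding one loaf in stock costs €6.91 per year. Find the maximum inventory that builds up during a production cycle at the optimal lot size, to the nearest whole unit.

Annual demand D = 232 × 300 = 69,600.
Production build-up factor (1 − d/p) = 1 − 232/380 = 0.3895.
Q* = √(2DS / (H(1 − d/p))) = √(2 × 69,600 × 823 / (6.91 × 0.3895)).
= √(114,561,600 / 2.6913) ≈ 6524.413.
Maximum inventory = Q*(1 − d/p) = 6524.413 × 0.3895 ≈ 2541.087.

I_max ≈ 2,541 loaves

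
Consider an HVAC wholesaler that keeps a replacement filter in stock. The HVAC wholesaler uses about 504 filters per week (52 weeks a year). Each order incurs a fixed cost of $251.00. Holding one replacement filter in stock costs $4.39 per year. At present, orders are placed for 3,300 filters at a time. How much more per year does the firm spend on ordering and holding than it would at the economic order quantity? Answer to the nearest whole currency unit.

Extra cost ≈ $1,637 per year

Annual demand D = 504 × 52 = 26,208.
EOQ = √(2DS/H) = √(2 × 26,208 × 251 / 4.39) ≈ 1731.16.
Cost at Q* = (D/Q*)S + (Q*/2)H = √(2DSH) ≈ $7,599.78.
Cost at Q = 3,300: (26,208/3,300)×251 + (3,300/2)×4.39 = $1,993.40 + $7,243.50 = $9,236.90.
Excess = $9,236.90 − $7,599.78 = $1,637.12.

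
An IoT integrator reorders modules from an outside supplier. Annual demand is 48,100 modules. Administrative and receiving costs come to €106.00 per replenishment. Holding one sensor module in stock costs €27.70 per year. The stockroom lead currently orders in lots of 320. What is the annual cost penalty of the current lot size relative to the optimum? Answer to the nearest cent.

EOQ = √(2DS/H) = √(2 × 48,100 × 106 / 27.7) ≈ 606.74.
Cost at Q* = (D/Q*)S + (Q*/2)H = √(2DSH) ≈ €16,806.62.
Cost at Q = 320: (48,100/320)×106 + (320/2)×27.7 = €15,933.12 + €4,432.00 = €20,365.12.
Excess = €20,365.12 − €16,806.62 = €3,558.51.

Extra cost ≈ €3,558.51 per year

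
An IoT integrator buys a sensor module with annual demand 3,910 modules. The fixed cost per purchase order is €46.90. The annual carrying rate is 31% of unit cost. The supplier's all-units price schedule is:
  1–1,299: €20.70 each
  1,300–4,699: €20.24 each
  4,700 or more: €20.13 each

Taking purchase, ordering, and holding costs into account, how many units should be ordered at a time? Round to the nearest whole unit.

Q* ≈ 239 modules

Holding cost per unit per year at price C is H = 0.31·C.
Candidates are each tier's EOQ (if it falls in that tier) and each price-break quantity.
EOQ at €20.70 = 239.1 (feasible in tier 1): TC = 3,910×€20.70 + (3,910/239.1)×46.9 + (239.1/2)×0.31×€20.70 = €82,471.11.
EOQ at €20.24 = 241.8 < 1300, so use break Q=1300: TC = 3,910×€20.24 + (3,910/1300.0)×46.9 + (1300.0/2)×0.31×€20.24 = €83,357.82.
EOQ at €20.13 = 242.4 < 4700, so use break Q=4700: TC = 3,910×€20.13 + (3,910/4700.0)×46.9 + (4700.0/2)×0.31×€20.13 = €93,412.02.
Lowest total cost is €82,471.11 at Q = 239.1.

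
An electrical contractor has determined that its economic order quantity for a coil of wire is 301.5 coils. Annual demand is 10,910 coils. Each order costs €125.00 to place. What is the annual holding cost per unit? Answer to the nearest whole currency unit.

The basic EOQ model gives Q* = √(2DS/H); rearrange for the unknown.
From Q* = √(2DS/H): H = 2DS / Q*² = 2 × 10,910 × 125 / 301.5² = 30.0048.

H ≈ €30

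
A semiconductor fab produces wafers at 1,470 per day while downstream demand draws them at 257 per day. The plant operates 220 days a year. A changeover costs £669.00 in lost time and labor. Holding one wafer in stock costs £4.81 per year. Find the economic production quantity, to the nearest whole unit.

Q* ≈ 4,366 wafers

Annual demand D = 257 × 220 = 56,540.
Production build-up factor (1 − d/p) = 1 − 257/1,470 = 0.8252.
Q* = √(2DS / (H(1 − d/p))) = √(2 × 56,540 × 669 / (4.81 × 0.8252)).
= √(75,650,520 / 3.9691) ≈ 4365.778.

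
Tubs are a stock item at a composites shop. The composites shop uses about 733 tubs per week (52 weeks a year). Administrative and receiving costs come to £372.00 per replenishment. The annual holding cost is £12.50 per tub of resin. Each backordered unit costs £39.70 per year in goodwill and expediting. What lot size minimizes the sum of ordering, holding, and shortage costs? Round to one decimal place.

Q* ≈ 1,727.1 tubs

Annual demand D = 733 × 52 = 38,116.
With planned backorders, Q* = √(2DS/H) · √((H+B)/B).
√(2DS/H) = √(2 × 38,116 × 372 / 12.5) = 1506.209.
√((H+B)/B) = √((12.5+39.7)/39.7) = 1.1467.
Q* ≈ 1727.130.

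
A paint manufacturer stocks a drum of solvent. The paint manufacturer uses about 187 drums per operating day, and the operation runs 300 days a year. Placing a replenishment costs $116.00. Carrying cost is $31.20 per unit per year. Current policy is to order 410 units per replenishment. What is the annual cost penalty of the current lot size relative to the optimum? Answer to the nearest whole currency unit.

Extra cost ≈ $2,117 per year

Annual demand D = 187 × 300 = 56,100.
EOQ = √(2DS/H) = √(2 × 56,100 × 116 / 31.2) ≈ 645.87.
Cost at Q* = (D/Q*)S + (Q*/2)H = √(2DSH) ≈ $20,151.28.
Cost at Q = 410: (56,100/410)×116 + (410/2)×31.2 = $15,872.20 + $6,396.00 = $22,268.20.
Excess = $22,268.20 − $20,151.28 = $2,116.91.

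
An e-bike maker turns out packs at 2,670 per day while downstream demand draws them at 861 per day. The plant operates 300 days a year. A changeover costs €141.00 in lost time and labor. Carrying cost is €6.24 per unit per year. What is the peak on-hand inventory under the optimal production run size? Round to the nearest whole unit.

I_max ≈ 2,812 packs

Annual demand D = 861 × 300 = 258,300.
Production build-up factor (1 − d/p) = 1 − 861/2,670 = 0.6775.
Q* = √(2DS / (H(1 − d/p))) = √(2 × 258,300 × 141 / (6.24 × 0.6775)).
= √(72,840,600 / 4.2278) ≈ 4150.790.
Maximum inventory = Q*(1 − d/p) = 4150.790 × 0.6775 ≈ 2812.277.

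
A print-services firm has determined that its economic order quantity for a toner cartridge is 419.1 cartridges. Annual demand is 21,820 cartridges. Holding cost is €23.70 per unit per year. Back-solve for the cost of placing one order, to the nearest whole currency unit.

The basic EOQ model gives Q* = √(2DS/H); rearrange for the unknown.
From Q* = √(2DS/H): S = Q*²H / (2D) = 419.1² × 23.7 / (2 × 21,820) = 95.3891.

S ≈ €95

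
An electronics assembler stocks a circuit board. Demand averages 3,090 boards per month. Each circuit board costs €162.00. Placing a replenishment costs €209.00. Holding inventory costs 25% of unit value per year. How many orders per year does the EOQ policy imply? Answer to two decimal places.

N ≈ 59.94 orders per year

Annual demand D = 3,090 × 12 = 37,080.
Holding cost H = 0.25 × €162.00 = €40.5000 per unit per year.
The optimal lot size = √(2DS/H) = √(2 × 37,080 × 209 / 40.5) ≈ 618.63.
Orders per year = D / Q* = 37,080 / 618.63 ≈ 59.939.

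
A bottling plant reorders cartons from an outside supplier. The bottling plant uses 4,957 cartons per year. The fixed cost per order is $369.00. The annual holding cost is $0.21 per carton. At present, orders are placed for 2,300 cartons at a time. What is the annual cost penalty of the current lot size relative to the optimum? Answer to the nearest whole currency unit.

EOQ = √(2DS/H) = √(2 × 4,957 × 369 / 0.21) ≈ 4173.77.
Cost at Q* = (D/Q*)S + (Q*/2)H = √(2DSH) ≈ $876.49.
Cost at Q = 2,300: (4,957/2,300)×369 + (2,300/2)×0.21 = $795.28 + $241.50 = $1,036.78.
Excess = $1,036.78 − $876.49 = $160.28.

Extra cost ≈ $160 per year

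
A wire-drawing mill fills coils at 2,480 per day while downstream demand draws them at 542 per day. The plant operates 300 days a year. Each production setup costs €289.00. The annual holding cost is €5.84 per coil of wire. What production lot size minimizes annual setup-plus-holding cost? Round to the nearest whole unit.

Q* ≈ 4,538 coils

Annual demand D = 542 × 300 = 162,600.
Production build-up factor (1 − d/p) = 1 − 542/2,480 = 0.7815.
Q* = √(2DS / (H(1 − d/p))) = √(2 × 162,600 × 289 / (5.84 × 0.7815)).
= √(93,982,800 / 4.5637) ≈ 4538.023.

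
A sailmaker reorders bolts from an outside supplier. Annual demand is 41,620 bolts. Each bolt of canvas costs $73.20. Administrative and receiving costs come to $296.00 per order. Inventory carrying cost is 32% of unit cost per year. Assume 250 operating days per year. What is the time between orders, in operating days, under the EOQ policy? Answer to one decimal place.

Holding cost H = 0.32 × $73.20 = $23.4240 per unit per year.
EOQ = √(2DS/H) = √(2 × 41,620 × 296 / 23.424) ≈ 1025.61.
Cycle time = Q*/D × 250 = 1025.61 / 41,620 × 250 ≈ 6.161 days.

T ≈ 6.2 days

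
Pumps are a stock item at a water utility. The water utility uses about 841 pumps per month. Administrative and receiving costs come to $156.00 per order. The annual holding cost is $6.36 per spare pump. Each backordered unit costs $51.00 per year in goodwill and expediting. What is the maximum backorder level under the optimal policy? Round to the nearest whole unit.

Annual demand D = 841 × 12 = 10,092.
With planned backorders, Q* = √(2DS/H) · √((H+B)/B).
√(2DS/H) = √(2 × 10,092 × 156 / 6.36) = 703.619.
√((H+B)/B) = √((6.36+51)/51) = 1.0605.
Q* ≈ 746.203.
S* = Q* · H/(H+B) = 746.203 × 6.36/57.36 ≈ 82.738.

S* ≈ 83 pumps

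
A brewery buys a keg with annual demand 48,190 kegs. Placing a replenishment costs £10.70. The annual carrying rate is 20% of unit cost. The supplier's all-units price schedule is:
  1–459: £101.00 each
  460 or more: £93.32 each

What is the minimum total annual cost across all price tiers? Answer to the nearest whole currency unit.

TC* ≈ £4,502,504

Holding cost per unit per year at price C is H = 0.20·C.
Evaluate total cost at each tier's feasible EOQ or, if the EOQ is below the tier, at the tier's minimum quantity.
EOQ at £101.00 = 225.9 (feasible in tier 1): TC = 48,190×£101.00 + (48,190/225.9)×10.7 + (225.9/2)×0.20×£101.00 = £4,871,754.16.
EOQ at £93.32 = 235.1 < 460, so use break Q=460: TC = 48,190×£93.32 + (48,190/460.0)×10.7 + (460.0/2)×0.20×£93.32 = £4,502,504.46.
Lowest total cost among the candidates is at Q = 460.0.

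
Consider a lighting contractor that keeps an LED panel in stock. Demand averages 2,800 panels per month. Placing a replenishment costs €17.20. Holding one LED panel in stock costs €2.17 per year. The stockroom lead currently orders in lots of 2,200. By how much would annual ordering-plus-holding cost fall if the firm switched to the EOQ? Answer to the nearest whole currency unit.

Extra cost ≈ €1,066 per year

Annual demand D = 2,800 × 12 = 33,600.
EOQ = √(2DS/H) = √(2 × 33,600 × 17.2 / 2.17) ≈ 729.83.
Cost at Q* = (D/Q*)S + (Q*/2)H = √(2DSH) ≈ €1,583.72.
Cost at Q = 2,200: (33,600/2,200)×17.2 + (2,200/2)×2.17 = €262.69 + €2,387.00 = €2,649.69.
Excess = €2,649.69 − €1,583.72 = €1,065.97.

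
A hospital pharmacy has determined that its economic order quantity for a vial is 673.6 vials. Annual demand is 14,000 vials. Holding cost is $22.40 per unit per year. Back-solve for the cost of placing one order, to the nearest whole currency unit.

S ≈ $363

The basic EOQ model gives Q* = √(2DS/H); rearrange for the unknown.
From Q* = √(2DS/H): S = Q*²H / (2D) = 673.6² × 22.4 / (2 × 14,000) = 362.9896.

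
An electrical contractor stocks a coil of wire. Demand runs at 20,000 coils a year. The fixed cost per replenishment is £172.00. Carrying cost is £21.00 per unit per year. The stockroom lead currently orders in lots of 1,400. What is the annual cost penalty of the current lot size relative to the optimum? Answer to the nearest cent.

EOQ = √(2DS/H) = √(2 × 20,000 × 172 / 21) ≈ 572.38.
Cost at Q* = (D/Q*)S + (Q*/2)H = √(2DSH) ≈ £12,019.98.
Cost at Q = 1,400: (20,000/1,400)×172 + (1,400/2)×21 = £2,457.14 + £14,700.00 = £17,157.14.
Excess = £17,157.14 − £12,019.98 = £5,137.16.

Extra cost ≈ £5,137.16 per year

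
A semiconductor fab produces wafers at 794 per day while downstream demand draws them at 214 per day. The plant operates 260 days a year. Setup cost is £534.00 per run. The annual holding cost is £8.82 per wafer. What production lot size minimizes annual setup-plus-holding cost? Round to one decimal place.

Annual demand D = 214 × 260 = 55,640.
Production build-up factor (1 − d/p) = 1 − 214/794 = 0.7305.
Q* = √(2DS / (H(1 − d/p))) = √(2 × 55,640 × 534 / (8.82 × 0.7305)).
= √(59,423,520 / 6.4428) ≈ 3036.975.

Q* ≈ 3,037.0 wafers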